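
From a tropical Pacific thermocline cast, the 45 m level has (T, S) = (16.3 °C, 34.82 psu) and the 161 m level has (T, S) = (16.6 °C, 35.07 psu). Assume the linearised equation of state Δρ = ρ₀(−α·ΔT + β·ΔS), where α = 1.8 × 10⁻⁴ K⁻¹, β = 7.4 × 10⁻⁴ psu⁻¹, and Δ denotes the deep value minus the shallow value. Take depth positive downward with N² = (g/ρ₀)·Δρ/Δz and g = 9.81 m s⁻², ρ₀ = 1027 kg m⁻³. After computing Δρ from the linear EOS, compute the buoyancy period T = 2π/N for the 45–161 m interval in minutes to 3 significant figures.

ΔT = +0.3 K, ΔS = +0.25 psu (deep − shallow).
Δρ/ρ₀ = −αΔT + βΔS = -5.40 × 10⁻⁵ + 1.85 × 10⁻⁴ = 1.31 × 10⁻⁴, so Δρ ≈ 0.1345 kg m⁻³.
N² = (g/ρ₀)·Δρ/Δz = g·(Δρ/ρ₀)/Δz = 9.81 × 1.31 × 10⁻⁴ / 116 = 1.1079 × 10⁻⁵ s⁻².
N = √(1.1079 × 10⁻⁵) = 3.3285 × 10⁻³ rad s⁻¹ → T = 2π/N = 1.8877 × 10³ s = 31.462 min ≈ 31.5 min.

31.5 min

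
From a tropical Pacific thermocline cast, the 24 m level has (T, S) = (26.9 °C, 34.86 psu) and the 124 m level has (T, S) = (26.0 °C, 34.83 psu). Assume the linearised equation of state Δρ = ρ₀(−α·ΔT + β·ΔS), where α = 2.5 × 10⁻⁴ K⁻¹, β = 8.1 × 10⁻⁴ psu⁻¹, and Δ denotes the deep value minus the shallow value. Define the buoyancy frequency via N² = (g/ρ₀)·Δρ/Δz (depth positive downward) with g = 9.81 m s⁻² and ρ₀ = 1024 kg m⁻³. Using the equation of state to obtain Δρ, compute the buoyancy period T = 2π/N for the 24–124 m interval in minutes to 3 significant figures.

ΔT = -0.9 K, ΔS = -0.03 psu (deep − shallow).
Δρ/ρ₀ = −αΔT + βΔS = 2.25 × 10⁻⁴ − 2.43 × 10⁻⁵ = 2.007 × 10⁻⁴, so Δρ ≈ 0.2055 kg m⁻³.
N² = (g/ρ₀)·Δρ/Δz = g·(Δρ/ρ₀)/Δz = 9.81 × 2.007 × 10⁻⁴ / 100 = 1.9689 × 10⁻⁵ s⁻².
N = √(1.9689 × 10⁻⁵) = 4.4372 × 10⁻³ rad s⁻¹ → T = 2π/N = 1.4160 × 10³ s = 23.600 min ≈ 23.6 min.

23.6 min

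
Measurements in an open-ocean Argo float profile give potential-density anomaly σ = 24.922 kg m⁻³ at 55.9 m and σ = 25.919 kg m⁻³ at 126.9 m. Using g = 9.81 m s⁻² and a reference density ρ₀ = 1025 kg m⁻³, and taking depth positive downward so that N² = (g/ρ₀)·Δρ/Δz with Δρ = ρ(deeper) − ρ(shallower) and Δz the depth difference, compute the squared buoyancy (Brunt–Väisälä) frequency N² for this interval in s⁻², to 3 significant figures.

Δρ = 1025.919 − 1024.922 = 0.997 kg m⁻³ over Δz = 126.9 − 55.9 = 71 m.
N² = (9.81/1025) × (0.997/71) = 1.3439 × 10⁻⁴ s⁻² ≈ 1.34 × 10⁻⁴ s⁻².
N² > 0, so the interval is statically stable.

1.34 × 10⁻⁴ s⁻²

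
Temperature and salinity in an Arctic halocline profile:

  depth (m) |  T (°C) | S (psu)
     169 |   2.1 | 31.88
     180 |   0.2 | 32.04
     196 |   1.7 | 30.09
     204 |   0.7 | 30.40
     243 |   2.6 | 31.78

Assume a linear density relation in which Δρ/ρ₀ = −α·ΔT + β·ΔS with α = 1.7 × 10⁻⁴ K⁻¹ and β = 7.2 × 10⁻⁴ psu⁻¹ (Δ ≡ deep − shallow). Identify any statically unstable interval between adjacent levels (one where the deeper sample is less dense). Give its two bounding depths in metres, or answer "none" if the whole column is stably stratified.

Evaluate Δρ/ρ₀ = −αΔT + βΔS across each adjacent pair:
  169–180 m: −αΔT+βΔS = −(1.7 × 10⁻⁴)(-1.9)+(7.2 × 10⁻⁴)(+0.16) = 4.4 × 10⁻⁴ → stable
  180–196 m: −αΔT+βΔS = −(1.7 × 10⁻⁴)(+1.5)+(7.2 × 10⁻⁴)(-1.95) = -1.7 × 10⁻³ → UNSTABLE
  196–204 m: −αΔT+βΔS = −(1.7 × 10⁻⁴)(-1.0)+(7.2 × 10⁻⁴)(+0.31) = 3.9 × 10⁻⁴ → stable
  204–243 m: −αΔT+βΔS = −(1.7 × 10⁻⁴)(+1.9)+(7.2 × 10⁻⁴)(+1.38) = 6.7 × 10⁻⁴ → stable
The 180–196 m interval has Δρ < 0: lighter water underlies denser water.

180–196 m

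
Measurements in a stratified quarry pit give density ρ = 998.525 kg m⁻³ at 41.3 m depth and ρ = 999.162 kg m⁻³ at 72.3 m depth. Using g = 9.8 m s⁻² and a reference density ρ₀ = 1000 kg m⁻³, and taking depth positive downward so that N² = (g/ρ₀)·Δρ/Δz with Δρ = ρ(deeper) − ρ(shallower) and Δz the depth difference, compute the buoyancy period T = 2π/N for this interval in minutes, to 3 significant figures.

7.38 min

Δρ = 999.162 − 998.525 = 0.637 kg m⁻³ over Δz = 72.3 − 41.3 = 31 m.
N² = (9.8/1000) × (0.637/31) = 2.0137 × 10⁻⁴ s⁻².
N = √(2.0137 × 10⁻⁴) = 0.014190 rad s⁻¹, so T = 2π/N = 442.79 s = 7.3798 min ≈ 7.38 min.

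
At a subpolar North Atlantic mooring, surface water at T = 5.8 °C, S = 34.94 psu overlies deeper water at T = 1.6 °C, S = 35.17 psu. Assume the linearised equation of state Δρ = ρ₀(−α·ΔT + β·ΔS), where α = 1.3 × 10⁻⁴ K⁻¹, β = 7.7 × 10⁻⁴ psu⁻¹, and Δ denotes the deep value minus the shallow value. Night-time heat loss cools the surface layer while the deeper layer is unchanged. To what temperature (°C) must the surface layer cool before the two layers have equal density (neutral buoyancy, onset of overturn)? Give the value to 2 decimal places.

0.24 °C

Neutral buoyancy requires Δρ = 0, i.e. −α(T_deep − T_surf′) + β(S_deep − S_surf) = 0.
T_surf′ = T_deep − (β/α)·ΔS = 1.6 − (7.7 × 10⁻⁴/1.3 × 10⁻⁴)·(+0.23) = 0.2377 °C.
Cooling required: 5.8 − (0.2377) = 5.5623 °C.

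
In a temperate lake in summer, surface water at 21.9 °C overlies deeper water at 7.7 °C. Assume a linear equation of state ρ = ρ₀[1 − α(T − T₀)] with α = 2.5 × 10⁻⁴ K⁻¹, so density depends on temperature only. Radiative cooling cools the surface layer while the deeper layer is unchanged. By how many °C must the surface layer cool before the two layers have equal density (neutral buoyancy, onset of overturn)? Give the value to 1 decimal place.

14.2 °C

With temperature the only control, equal density requires T_surf′ = T_deep.
T_surf′ = 7.7 °C.
Cooling required: 21.9 − 7.7 = 14.2 °C.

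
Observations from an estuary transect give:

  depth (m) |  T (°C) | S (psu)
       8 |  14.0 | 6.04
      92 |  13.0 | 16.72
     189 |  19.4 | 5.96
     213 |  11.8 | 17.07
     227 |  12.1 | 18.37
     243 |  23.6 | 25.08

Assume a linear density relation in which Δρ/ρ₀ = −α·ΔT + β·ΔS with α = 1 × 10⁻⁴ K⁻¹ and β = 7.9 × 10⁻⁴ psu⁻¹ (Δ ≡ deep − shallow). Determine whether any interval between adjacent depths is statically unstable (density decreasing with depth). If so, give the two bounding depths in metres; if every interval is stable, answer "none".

Evaluate Δρ/ρ₀ = −αΔT + βΔS across each adjacent pair:
  8–92 m: −αΔT+βΔS = −(1 × 10⁻⁴)(-1.0)+(7.9 × 10⁻⁴)(+10.68) = 8.5 × 10⁻³ → stable
  92–189 m: −αΔT+βΔS = −(1 × 10⁻⁴)(+6.4)+(7.9 × 10⁻⁴)(-10.76) = -9.1 × 10⁻³ → UNSTABLE
  189–213 m: −αΔT+βΔS = −(1 × 10⁻⁴)(-7.6)+(7.9 × 10⁻⁴)(+11.11) = 9.5 × 10⁻³ → stable
  213–227 m: −αΔT+βΔS = −(1 × 10⁻⁴)(+0.3)+(7.9 × 10⁻⁴)(+1.30) = 1.0 × 10⁻³ → stable
  227–243 m: −αΔT+βΔS = −(1 × 10⁻⁴)(+11.5)+(7.9 × 10⁻⁴)(+6.71) = 4.2 × 10⁻³ → stable
The 92–189 m interval has Δρ < 0: lighter water underlies denser water.

92–189 m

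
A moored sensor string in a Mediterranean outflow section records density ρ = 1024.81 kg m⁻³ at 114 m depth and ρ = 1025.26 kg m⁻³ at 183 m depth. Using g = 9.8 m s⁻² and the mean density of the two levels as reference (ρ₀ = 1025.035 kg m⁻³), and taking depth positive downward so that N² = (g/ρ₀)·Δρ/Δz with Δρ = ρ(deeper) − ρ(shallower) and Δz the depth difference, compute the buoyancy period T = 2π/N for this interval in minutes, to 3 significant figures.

13.3 min

Δρ = 1025.26 − 1024.81 = 0.45 kg m⁻³ over Δz = 183 − 114 = 69 m.
N² = (9.8/1025.035) × (0.45/69) = 6.2352 × 10⁻⁵ s⁻².
N = √(6.2352 × 10⁻⁵) = 7.8963 × 10⁻³ rad s⁻¹, so T = 2π/N = 795.71 s = 13.262 min ≈ 13.3 min.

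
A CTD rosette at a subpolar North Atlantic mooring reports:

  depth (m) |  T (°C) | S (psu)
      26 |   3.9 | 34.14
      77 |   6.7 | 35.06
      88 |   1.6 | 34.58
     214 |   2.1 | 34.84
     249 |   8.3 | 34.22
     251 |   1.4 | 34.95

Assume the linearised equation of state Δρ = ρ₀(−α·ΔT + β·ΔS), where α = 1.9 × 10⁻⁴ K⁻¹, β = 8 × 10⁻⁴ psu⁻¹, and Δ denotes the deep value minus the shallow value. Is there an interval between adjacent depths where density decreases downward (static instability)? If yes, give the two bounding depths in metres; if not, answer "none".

214–249 m

Evaluate Δρ/ρ₀ = −αΔT + βΔS across each adjacent pair:
  26–77 m: −αΔT+βΔS = −(1.9 × 10⁻⁴)(+2.8)+(8 × 10⁻⁴)(+0.92) = 2.0 × 10⁻⁴ → stable
  77–88 m: −αΔT+βΔS = −(1.9 × 10⁻⁴)(-5.1)+(8 × 10⁻⁴)(-0.48) = 5.9 × 10⁻⁴ → stable
  88–214 m: −αΔT+βΔS = −(1.9 × 10⁻⁴)(+0.5)+(8 × 10⁻⁴)(+0.26) = 1.1 × 10⁻⁴ → stable
  214–249 m: −αΔT+βΔS = −(1.9 × 10⁻⁴)(+6.2)+(8 × 10⁻⁴)(-0.62) = -1.7 × 10⁻³ → UNSTABLE
  249–251 m: −αΔT+βΔS = −(1.9 × 10⁻⁴)(-6.9)+(8 × 10⁻⁴)(+0.73) = 1.9 × 10⁻³ → stable
The 214–249 m interval has Δρ < 0: lighter water underlies denser water.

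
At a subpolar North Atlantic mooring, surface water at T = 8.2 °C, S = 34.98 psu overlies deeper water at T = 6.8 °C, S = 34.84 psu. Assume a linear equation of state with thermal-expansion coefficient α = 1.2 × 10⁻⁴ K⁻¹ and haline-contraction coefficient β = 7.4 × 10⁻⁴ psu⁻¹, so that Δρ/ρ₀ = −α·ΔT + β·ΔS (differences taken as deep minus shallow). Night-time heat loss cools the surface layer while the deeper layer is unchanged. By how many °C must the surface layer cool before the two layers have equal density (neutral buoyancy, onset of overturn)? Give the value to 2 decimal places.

Neutral buoyancy requires Δρ = 0, i.e. −α(T_deep − T_surf′) + β(S_deep − S_surf) = 0.
T_surf′ = T_deep − (β/α)·ΔS = 6.8 − (7.4 × 10⁻⁴/1.2 × 10⁻⁴)·(-0.14) = 7.6633 °C.
Cooling required: 8.2 − (7.6633) = 0.5367 °C.

0.54 °C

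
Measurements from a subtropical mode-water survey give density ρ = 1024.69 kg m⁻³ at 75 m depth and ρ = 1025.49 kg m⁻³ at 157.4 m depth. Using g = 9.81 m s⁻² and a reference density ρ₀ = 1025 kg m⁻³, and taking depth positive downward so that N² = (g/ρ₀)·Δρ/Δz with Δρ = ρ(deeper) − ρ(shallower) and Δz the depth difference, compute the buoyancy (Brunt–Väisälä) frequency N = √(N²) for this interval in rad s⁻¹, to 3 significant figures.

Δρ = 1025.49 − 1024.69 = 0.80 kg m⁻³ over Δz = 157.4 − 75 = 82.4 m.
N² = (9.81/1025) × (0.80/82.4) = 9.2920 × 10⁻⁵ s⁻².
N = √(9.2920 × 10⁻⁵) = 9.6395 × 10⁻³ rad s⁻¹ ≈ 9.64 × 10⁻³ rad s⁻¹.

9.64 × 10⁻³ rad s⁻¹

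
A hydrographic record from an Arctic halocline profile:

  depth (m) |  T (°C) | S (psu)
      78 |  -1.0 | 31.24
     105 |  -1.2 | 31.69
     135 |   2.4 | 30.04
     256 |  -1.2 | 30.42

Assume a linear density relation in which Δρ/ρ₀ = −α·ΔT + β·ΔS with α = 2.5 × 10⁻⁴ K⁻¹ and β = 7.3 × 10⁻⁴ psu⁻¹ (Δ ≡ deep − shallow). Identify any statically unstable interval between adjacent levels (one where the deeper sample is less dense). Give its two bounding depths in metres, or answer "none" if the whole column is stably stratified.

105–135 m

Evaluate Δρ/ρ₀ = −αΔT + βΔS across each adjacent pair:
  78–105 m: −αΔT+βΔS = −(2.5 × 10⁻⁴)(-0.2)+(7.3 × 10⁻⁴)(+0.45) = 3.8 × 10⁻⁴ → stable
  105–135 m: −αΔT+βΔS = −(2.5 × 10⁻⁴)(+3.6)+(7.3 × 10⁻⁴)(-1.65) = -2.1 × 10⁻³ → UNSTABLE
  135–256 m: −αΔT+βΔS = −(2.5 × 10⁻⁴)(-3.6)+(7.3 × 10⁻⁴)(+0.38) = 1.2 × 10⁻³ → stable
The 105–135 m interval has Δρ < 0: lighter water underlies denser water.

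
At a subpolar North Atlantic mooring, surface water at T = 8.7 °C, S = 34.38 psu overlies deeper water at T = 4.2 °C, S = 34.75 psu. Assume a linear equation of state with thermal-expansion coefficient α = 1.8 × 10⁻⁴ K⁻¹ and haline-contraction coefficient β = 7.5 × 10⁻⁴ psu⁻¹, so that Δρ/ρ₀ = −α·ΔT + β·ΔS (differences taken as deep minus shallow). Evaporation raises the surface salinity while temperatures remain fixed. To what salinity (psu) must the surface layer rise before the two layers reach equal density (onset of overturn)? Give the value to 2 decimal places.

Neutral buoyancy requires −α(T_deep − T_surf) + β(S_deep − S_surf′) = 0.
S_surf′ = S_deep − (α/β)·ΔT = 34.75 − (1.8 × 10⁻⁴/7.5 × 10⁻⁴)·(-4.5) = 35.8300 psu.
Increase required: 35.8300 − 34.38 = 1.4500 psu.

35.83 psu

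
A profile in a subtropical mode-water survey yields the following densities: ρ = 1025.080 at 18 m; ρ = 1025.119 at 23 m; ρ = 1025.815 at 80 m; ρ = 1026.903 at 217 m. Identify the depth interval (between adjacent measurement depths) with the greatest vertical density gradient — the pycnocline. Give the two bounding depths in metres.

23–80 m

Compute the density gradient over each adjacent pair:
  18–23 m: Δρ/Δz = 0.039/5 = 7.8 × 10⁻³ kg m⁻⁴
  23–80 m: Δρ/Δz = 0.696/57 = 0.012 kg m⁻⁴
  80–217 m: Δρ/Δz = 1.088/137 = 7.9 × 10⁻³ kg m⁻⁴
The largest gradient is in the 23–80 m interval — the pycnocline.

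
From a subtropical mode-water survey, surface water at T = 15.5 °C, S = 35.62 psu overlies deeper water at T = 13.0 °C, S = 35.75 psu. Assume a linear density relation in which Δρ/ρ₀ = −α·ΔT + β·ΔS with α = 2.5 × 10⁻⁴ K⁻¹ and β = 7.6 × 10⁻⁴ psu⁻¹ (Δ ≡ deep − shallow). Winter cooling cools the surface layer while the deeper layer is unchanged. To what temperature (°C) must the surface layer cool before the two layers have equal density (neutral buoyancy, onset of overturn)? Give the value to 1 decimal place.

12.6 °C

Neutral buoyancy requires Δρ = 0, i.e. −α(T_deep − T_surf′) + β(S_deep − S_surf) = 0.
T_surf′ = T_deep − (β/α)·ΔS = 13.0 − (7.6 × 10⁻⁴/2.5 × 10⁻⁴)·(+0.13) = 12.605 °C.
Cooling required: 15.5 − (12.605) = 2.895 °C.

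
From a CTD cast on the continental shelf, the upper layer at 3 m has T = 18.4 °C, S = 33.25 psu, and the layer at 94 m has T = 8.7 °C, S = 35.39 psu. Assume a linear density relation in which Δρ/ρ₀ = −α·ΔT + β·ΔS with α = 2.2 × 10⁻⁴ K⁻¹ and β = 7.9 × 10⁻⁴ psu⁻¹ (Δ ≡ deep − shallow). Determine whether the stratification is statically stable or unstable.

ΔT = 8.7 − 18.4 = -9.7 K and ΔS = 35.39 − 33.25 = +2.14 psu (deep − shallow).
−αΔT = 2.134 × 10⁻³; βΔS = 1.6906 × 10⁻³; sum Δρ/ρ₀ = 3.8246 × 10⁻³.
Δρ/ρ₀ > 0, so Δρ > 0: deeper water is denser → statically stable.

stable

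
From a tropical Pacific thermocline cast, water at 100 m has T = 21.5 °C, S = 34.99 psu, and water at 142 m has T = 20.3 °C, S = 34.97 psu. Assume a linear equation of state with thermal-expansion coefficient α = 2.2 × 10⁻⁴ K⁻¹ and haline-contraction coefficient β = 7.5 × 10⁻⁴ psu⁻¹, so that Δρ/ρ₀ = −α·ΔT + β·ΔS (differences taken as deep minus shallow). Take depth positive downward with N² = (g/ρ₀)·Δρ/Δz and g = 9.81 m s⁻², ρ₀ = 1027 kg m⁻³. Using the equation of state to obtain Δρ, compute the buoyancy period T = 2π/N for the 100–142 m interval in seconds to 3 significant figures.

824 s

ΔT = -1.2 K, ΔS = -0.02 psu (deep − shallow).
Δρ/ρ₀ = −αΔT + βΔS = 2.64 × 10⁻⁴ − 1.50 × 10⁻⁵ = 2.49 × 10⁻⁴, so Δρ ≈ 0.2557 kg m⁻³.
N² = (g/ρ₀)·Δρ/Δz = g·(Δρ/ρ₀)/Δz = 9.81 × 2.49 × 10⁻⁴ / 42 = 5.8159 × 10⁻⁵ s⁻².
N = √(5.8159 × 10⁻⁵) = 7.6262 × 10⁻³ rad s⁻¹ → T = 2π/N = 823.89 s ≈ 824 s.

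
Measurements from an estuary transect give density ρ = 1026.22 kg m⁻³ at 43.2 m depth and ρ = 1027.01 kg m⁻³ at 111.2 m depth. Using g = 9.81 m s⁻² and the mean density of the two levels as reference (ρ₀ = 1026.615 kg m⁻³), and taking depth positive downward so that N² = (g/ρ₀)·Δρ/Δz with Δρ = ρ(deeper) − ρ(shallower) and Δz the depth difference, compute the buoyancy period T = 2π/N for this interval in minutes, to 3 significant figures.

9.94 min

Δρ = 1027.01 − 1026.22 = 0.79 kg m⁻³ over Δz = 111.2 − 43.2 = 68 m.
N² = (9.81/1026.615) × (0.79/68) = 1.1101 × 10⁻⁴ s⁻².
N = √(1.1101 × 10⁻⁴) = 0.010536 rad s⁻¹, so T = 2π/N = 596.35 s = 9.9392 min ≈ 9.94 min.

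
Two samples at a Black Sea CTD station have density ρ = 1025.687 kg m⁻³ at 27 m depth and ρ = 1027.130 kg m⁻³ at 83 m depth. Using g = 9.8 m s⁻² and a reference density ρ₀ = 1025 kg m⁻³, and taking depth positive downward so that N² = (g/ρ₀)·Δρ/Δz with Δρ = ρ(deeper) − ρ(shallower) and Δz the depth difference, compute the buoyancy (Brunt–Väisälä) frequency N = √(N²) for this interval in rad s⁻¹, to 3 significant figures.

Δρ = 1027.130 − 1025.687 = 1.443 kg m⁻³ over Δz = 83 − 27 = 56 m.
N² = (9.8/1025) × (1.443/56) = 2.4637 × 10⁻⁴ s⁻².
N = √(2.4637 × 10⁻⁴) = 0.015696 rad s⁻¹ ≈ 0.0157 rad s⁻¹.

0.0157 rad s⁻¹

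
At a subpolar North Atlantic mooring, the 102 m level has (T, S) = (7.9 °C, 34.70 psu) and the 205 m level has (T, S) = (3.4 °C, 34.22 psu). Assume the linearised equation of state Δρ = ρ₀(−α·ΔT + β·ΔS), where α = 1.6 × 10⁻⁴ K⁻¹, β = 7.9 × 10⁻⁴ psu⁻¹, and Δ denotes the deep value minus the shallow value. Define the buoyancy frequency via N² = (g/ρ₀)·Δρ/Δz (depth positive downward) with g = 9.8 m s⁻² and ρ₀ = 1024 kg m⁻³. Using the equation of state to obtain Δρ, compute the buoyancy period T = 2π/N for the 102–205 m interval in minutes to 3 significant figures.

18.4 min

ΔT = -4.5 K, ΔS = -0.48 psu (deep − shallow).
Δρ/ρ₀ = −αΔT + βΔS = 7.20 × 10⁻⁴ − 3.792 × 10⁻⁴ = 3.408 × 10⁻⁴, so Δρ ≈ 0.3490 kg m⁻³.
N² = (g/ρ₀)·Δρ/Δz = g·(Δρ/ρ₀)/Δz = 9.8 × 3.408 × 10⁻⁴ / 103 = 3.2426 × 10⁻⁵ s⁻².
N = √(3.2426 × 10⁻⁵) = 5.6944 × 10⁻³ rad s⁻¹ → T = 2π/N = 1.1034 × 10³ s = 18.390 min ≈ 18.4 min.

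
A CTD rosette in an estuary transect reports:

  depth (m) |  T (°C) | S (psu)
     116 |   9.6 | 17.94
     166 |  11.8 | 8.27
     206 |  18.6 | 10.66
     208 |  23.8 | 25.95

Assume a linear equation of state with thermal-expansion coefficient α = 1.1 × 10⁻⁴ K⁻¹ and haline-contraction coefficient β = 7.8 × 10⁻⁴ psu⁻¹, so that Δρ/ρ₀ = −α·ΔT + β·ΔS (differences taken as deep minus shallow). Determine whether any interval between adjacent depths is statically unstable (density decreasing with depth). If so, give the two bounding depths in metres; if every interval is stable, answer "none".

Evaluate Δρ/ρ₀ = −αΔT + βΔS across each adjacent pair:
  116–166 m: −αΔT+βΔS = −(1.1 × 10⁻⁴)(+2.2)+(7.8 × 10⁻⁴)(-9.67) = -7.8 × 10⁻³ → UNSTABLE
  166–206 m: −αΔT+βΔS = −(1.1 × 10⁻⁴)(+6.8)+(7.8 × 10⁻⁴)(+2.39) = 1.1 × 10⁻³ → stable
  206–208 m: −αΔT+βΔS = −(1.1 × 10⁻⁴)(+5.2)+(7.8 × 10⁻⁴)(+15.29) = 0.011 → stable
The 116–166 m interval has Δρ < 0: lighter water underlies denser water.

116–166 m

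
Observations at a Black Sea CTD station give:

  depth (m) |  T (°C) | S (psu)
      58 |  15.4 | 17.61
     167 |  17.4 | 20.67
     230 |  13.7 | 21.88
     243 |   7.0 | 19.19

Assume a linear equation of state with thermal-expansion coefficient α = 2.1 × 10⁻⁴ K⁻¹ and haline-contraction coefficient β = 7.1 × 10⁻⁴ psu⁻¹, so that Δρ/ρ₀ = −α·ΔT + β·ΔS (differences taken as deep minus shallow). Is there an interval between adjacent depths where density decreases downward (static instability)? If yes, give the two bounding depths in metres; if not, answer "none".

Evaluate Δρ/ρ₀ = −αΔT + βΔS across each adjacent pair:
  58–167 m: −αΔT+βΔS = −(2.1 × 10⁻⁴)(+2.0)+(7.1 × 10⁻⁴)(+3.06) = 1.8 × 10⁻³ → stable
  167–230 m: −αΔT+βΔS = −(2.1 × 10⁻⁴)(-3.7)+(7.1 × 10⁻⁴)(+1.21) = 1.6 × 10⁻³ → stable
  230–243 m: −αΔT+βΔS = −(2.1 × 10⁻⁴)(-6.7)+(7.1 × 10⁻⁴)(-2.69) = -5.0 × 10⁻⁴ → UNSTABLE
The 230–243 m interval has Δρ < 0: lighter water underlies denser water.

230–243 m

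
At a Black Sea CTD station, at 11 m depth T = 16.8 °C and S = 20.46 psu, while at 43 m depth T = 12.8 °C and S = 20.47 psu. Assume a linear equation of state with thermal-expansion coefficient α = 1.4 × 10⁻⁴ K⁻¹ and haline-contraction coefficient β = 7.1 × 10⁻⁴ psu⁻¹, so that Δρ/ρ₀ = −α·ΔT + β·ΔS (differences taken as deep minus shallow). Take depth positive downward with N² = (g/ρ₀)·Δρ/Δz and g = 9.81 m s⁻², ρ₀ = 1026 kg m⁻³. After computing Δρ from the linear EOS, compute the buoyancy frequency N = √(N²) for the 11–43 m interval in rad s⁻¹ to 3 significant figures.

0.0132 rad s⁻¹

ΔT = -4.0 K, ΔS = +0.01 psu (deep − shallow).
Δρ/ρ₀ = −αΔT + βΔS = 5.60 × 10⁻⁴ + 7.10 × 10⁻⁶ = 5.671 × 10⁻⁴, so Δρ ≈ 0.5818 kg m⁻³.
N² = (g/ρ₀)·Δρ/Δz = g·(Δρ/ρ₀)/Δz = 9.81 × 5.671 × 10⁻⁴ / 32 = 1.7385 × 10⁻⁴ s⁻².
N = √(1.7385 × 10⁻⁴) = 0.013185 rad s⁻¹ ≈ 0.0132 rad s⁻¹.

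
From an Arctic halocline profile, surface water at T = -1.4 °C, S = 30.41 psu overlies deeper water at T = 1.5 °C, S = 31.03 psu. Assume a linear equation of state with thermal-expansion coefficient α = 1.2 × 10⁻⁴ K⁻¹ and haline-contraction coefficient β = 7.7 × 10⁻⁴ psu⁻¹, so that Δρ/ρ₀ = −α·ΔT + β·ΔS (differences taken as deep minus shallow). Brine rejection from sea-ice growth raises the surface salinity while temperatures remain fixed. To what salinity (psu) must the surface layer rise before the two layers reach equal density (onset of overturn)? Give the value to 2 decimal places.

Neutral buoyancy requires −α(T_deep − T_surf) + β(S_deep − S_surf′) = 0.
S_surf′ = S_deep − (α/β)·ΔT = 31.03 − (1.2 × 10⁻⁴/7.7 × 10⁻⁴)·(+2.9) = 30.5781 psu.
Increase required: 30.5781 − 30.41 = 0.1681 psu.

30.58 psu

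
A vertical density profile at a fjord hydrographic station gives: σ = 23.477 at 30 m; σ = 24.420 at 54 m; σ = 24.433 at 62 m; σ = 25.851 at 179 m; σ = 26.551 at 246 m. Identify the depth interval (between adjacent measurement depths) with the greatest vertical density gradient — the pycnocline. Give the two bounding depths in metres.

30–54 m

Compute the density gradient over each adjacent pair:
  30–54 m: Δρ/Δz = 0.943/24 = 0.039 kg m⁻⁴
  54–62 m: Δρ/Δz = 0.013/8 = 1.6 × 10⁻³ kg m⁻⁴
  62–179 m: Δρ/Δz = 1.418/117 = 0.012 kg m⁻⁴
  179–246 m: Δρ/Δz = 0.700/67 = 0.010 kg m⁻⁴
The largest gradient is in the 30–54 m interval — the pycnocline.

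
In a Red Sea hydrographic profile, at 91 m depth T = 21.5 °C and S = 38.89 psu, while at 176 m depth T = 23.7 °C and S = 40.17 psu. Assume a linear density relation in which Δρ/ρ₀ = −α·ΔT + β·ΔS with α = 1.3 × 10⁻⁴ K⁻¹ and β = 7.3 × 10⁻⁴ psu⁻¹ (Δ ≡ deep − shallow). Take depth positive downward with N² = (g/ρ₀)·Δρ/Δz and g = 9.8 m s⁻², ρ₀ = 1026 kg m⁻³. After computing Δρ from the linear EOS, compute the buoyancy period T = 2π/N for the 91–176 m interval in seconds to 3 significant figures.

ΔT = +2.2 K, ΔS = +1.28 psu (deep − shallow).
Δρ/ρ₀ = −αΔT + βΔS = -2.86 × 10⁻⁴ + 9.344 × 10⁻⁴ = 6.484 × 10⁻⁴, so Δρ ≈ 0.6653 kg m⁻³.
N² = (g/ρ₀)·Δρ/Δz = g·(Δρ/ρ₀)/Δz = 9.8 × 6.484 × 10⁻⁴ / 85 = 7.4757 × 10⁻⁵ s⁻².
N = √(7.4757 × 10⁻⁵) = 8.6462 × 10⁻³ rad s⁻¹ → T = 2π/N = 726.70 s ≈ 727 s.

727 s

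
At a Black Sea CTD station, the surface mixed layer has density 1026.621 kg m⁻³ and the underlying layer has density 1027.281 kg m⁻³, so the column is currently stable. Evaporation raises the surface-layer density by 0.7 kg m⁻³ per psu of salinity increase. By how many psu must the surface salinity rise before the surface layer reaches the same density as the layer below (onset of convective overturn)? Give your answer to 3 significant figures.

Density deficit of the surface layer: 1027.281 − 1026.621 = 0.66 kg m⁻³.
Required change = 0.66 / 0.7 = 0.943 psu.

0.943 psu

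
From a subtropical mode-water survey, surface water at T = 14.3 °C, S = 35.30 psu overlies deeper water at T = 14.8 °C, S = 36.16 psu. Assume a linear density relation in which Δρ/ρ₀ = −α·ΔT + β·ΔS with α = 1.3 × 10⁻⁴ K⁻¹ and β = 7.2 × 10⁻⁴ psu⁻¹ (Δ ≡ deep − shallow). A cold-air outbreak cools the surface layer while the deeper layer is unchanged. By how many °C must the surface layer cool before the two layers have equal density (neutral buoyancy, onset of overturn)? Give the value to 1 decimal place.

Neutral buoyancy requires Δρ = 0, i.e. −α(T_deep − T_surf′) + β(S_deep − S_surf) = 0.
T_surf′ = T_deep − (β/α)·ΔS = 14.8 − (7.2 × 10⁻⁴/1.3 × 10⁻⁴)·(+0.86) = 10.037 °C.
Cooling required: 14.3 − (10.037) = 4.263 °C.

4.3 °C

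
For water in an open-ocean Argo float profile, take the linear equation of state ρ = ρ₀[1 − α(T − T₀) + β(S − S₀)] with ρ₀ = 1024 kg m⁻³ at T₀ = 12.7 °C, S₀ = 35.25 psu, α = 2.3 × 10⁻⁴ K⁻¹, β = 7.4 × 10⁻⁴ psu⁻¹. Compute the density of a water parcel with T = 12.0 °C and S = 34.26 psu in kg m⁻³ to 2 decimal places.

T − T₀ = -0.7 K, S − S₀ = -0.99 psu.
Bracket = 1 − α·(-0.7) + β·(-0.99) = 1 + (-5.716 × 10⁻⁴) = 0.9994284.
ρ = 1024 × 0.9994284 = 1023.41 kg m⁻³.

1023.41 kg m⁻³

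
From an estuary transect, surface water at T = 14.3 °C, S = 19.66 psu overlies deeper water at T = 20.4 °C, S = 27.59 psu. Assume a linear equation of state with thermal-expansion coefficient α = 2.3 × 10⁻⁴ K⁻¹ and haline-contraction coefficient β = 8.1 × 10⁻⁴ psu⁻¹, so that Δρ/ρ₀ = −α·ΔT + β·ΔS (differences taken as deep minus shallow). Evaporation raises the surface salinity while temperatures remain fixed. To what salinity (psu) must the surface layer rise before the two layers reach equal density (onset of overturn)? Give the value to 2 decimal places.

Neutral buoyancy requires −α(T_deep − T_surf) + β(S_deep − S_surf′) = 0.
S_surf′ = S_deep − (α/β)·ΔT = 27.59 − (2.3 × 10⁻⁴/8.1 × 10⁻⁴)·(+6.1) = 25.8579 psu.
Increase required: 25.8579 − 19.66 = 6.1979 psu.

25.86 psu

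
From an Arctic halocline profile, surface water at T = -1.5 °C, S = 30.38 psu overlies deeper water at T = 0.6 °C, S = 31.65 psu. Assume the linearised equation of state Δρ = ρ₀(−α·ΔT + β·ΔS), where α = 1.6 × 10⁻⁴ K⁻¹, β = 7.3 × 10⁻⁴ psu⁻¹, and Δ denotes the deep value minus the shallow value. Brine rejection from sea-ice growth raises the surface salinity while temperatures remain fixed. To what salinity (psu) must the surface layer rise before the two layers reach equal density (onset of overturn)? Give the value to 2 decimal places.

Neutral buoyancy requires −α(T_deep − T_surf) + β(S_deep − S_surf′) = 0.
S_surf′ = S_deep − (α/β)·ΔT = 31.65 − (1.6 × 10⁻⁴/7.3 × 10⁻⁴)·(+2.1) = 31.1897 psu.
Increase required: 31.1897 − 30.38 = 0.8097 psu.

31.19 psu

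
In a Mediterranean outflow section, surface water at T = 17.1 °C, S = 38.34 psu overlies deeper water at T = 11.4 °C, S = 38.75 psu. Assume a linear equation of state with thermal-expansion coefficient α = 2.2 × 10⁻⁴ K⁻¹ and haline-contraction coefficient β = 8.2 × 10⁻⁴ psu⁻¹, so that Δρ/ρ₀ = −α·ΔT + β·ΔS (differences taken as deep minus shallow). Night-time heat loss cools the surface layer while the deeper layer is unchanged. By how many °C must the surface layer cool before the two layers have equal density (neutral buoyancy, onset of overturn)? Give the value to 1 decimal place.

7.2 °C

Neutral buoyancy requires Δρ = 0, i.e. −α(T_deep − T_surf′) + β(S_deep − S_surf) = 0.
T_surf′ = T_deep − (β/α)·ΔS = 11.4 − (8.2 × 10⁻⁴/2.2 × 10⁻⁴)·(+0.41) = 9.872 °C.
Cooling required: 17.1 − (9.872) = 7.228 °C.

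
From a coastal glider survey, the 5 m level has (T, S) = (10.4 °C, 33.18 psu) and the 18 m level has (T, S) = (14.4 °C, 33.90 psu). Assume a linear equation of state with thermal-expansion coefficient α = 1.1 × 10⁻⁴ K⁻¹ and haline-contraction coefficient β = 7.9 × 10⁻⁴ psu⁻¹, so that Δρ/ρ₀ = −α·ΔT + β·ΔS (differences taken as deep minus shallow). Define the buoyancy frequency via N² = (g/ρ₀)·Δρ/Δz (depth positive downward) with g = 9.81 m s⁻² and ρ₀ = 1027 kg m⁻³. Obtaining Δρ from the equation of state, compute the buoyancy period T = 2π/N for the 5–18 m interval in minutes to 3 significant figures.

ΔT = +4.0 K, ΔS = +0.72 psu (deep − shallow).
Δρ/ρ₀ = −αΔT + βΔS = -4.40 × 10⁻⁴ + 5.688 × 10⁻⁴ = 1.288 × 10⁻⁴, so Δρ ≈ 0.1323 kg m⁻³.
N² = (g/ρ₀)·Δρ/Δz = g·(Δρ/ρ₀)/Δz = 9.81 × 1.288 × 10⁻⁴ / 13 = 9.7194 × 10⁻⁵ s⁻².
N = √(9.7194 × 10⁻⁵) = 9.8587 × 10⁻³ rad s⁻¹ → T = 2π/N = 637.32 s = 10.622 min ≈ 10.6 min.

10.6 min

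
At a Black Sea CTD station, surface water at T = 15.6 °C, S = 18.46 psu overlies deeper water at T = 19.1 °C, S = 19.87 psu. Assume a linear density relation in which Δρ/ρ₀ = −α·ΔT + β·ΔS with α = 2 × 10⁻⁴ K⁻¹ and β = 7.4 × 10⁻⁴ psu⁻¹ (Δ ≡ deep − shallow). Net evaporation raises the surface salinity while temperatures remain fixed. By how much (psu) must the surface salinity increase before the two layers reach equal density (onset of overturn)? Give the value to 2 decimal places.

0.46 psu

Neutral buoyancy requires −α(T_deep − T_surf) + β(S_deep − S_surf′) = 0.
S_surf′ = S_deep − (α/β)·ΔT = 19.87 − (2 × 10⁻⁴/7.4 × 10⁻⁴)·(+3.5) = 18.9241 psu.
Increase required: 18.9241 − 18.46 = 0.4641 psu.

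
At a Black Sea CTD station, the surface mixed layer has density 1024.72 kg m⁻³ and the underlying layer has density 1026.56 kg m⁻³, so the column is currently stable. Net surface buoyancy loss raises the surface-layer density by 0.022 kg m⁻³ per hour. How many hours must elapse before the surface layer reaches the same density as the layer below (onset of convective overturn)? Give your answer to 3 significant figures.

Density deficit of the surface layer: 1026.56 − 1024.72 = 1.84 kg m⁻³.
Required change = 1.84 / 0.022 = 83.6 hours.

83.6 hours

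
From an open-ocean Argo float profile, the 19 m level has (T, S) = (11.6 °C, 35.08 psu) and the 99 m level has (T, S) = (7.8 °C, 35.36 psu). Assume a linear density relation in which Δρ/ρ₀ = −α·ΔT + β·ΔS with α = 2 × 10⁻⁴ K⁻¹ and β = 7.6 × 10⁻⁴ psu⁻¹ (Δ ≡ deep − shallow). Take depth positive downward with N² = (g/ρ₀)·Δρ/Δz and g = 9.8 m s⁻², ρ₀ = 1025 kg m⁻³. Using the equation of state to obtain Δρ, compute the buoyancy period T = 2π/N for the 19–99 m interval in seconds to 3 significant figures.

576 s

ΔT = -3.8 K, ΔS = +0.28 psu (deep − shallow).
Δρ/ρ₀ = −αΔT + βΔS = 7.60 × 10⁻⁴ + 2.128 × 10⁻⁴ = 9.728 × 10⁻⁴, so Δρ ≈ 0.9971 kg m⁻³.
N² = (g/ρ₀)·Δρ/Δz = g·(Δρ/ρ₀)/Δz = 9.8 × 9.728 × 10⁻⁴ / 80 = 1.1917 × 10⁻⁴ s⁻².
N = √(1.1917 × 10⁻⁴) = 0.010917 rad s⁻¹ → T = 2π/N = 575.54 s ≈ 576 s.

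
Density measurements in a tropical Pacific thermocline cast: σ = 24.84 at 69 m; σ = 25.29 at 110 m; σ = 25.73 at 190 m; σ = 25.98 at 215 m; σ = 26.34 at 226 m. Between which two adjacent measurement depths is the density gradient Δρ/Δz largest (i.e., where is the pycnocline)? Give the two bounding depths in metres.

215–226 m

Compute the density gradient over each adjacent pair:
  69–110 m: Δρ/Δz = 0.45/41 = 0.011 kg m⁻⁴
  110–190 m: Δρ/Δz = 0.44/80 = 5.5 × 10⁻³ kg m⁻⁴
  190–215 m: Δρ/Δz = 0.25/25 = 0.010 kg m⁻⁴
  215–226 m: Δρ/Δz = 0.36/11 = 0.033 kg m⁻⁴
The largest gradient is in the 215–226 m interval — the pycnocline.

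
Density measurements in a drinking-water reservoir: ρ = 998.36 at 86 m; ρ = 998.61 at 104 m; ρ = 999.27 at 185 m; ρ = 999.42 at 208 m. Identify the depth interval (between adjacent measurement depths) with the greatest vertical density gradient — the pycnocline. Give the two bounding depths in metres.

86–104 m

Compute the density gradient over each adjacent pair:
  86–104 m: Δρ/Δz = 0.25/18 = 0.014 kg m⁻⁴
  104–185 m: Δρ/Δz = 0.66/81 = 8.1 × 10⁻³ kg m⁻⁴
  185–208 m: Δρ/Δz = 0.15/23 = 6.5 × 10⁻³ kg m⁻⁴
The largest gradient is in the 86–104 m interval — the pycnocline.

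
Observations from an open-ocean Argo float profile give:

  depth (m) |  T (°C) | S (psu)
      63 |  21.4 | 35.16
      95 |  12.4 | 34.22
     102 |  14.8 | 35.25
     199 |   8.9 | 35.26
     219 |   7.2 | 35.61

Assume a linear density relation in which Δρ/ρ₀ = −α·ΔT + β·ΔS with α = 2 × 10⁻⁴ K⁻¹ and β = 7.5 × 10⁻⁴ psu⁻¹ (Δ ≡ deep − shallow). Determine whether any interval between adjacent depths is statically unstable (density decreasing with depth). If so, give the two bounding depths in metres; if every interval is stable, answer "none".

none

Evaluate Δρ/ρ₀ = −αΔT + βΔS across each adjacent pair:
  63–95 m: −αΔT+βΔS = −(2 × 10⁻⁴)(-9.0)+(7.5 × 10⁻⁴)(-0.94) = 1.1 × 10⁻³ → stable
  95–102 m: −αΔT+βΔS = −(2 × 10⁻⁴)(+2.4)+(7.5 × 10⁻⁴)(+1.03) = 2.9 × 10⁻⁴ → stable
  102–199 m: −αΔT+βΔS = −(2 × 10⁻⁴)(-5.9)+(7.5 × 10⁻⁴)(+0.01) = 1.2 × 10⁻³ → stable
  199–219 m: −αΔT+βΔS = −(2 × 10⁻⁴)(-1.7)+(7.5 × 10⁻⁴)(+0.35) = 6.0 × 10⁻⁴ → stable
Every interval has Δρ > 0: the column is stably stratified throughout.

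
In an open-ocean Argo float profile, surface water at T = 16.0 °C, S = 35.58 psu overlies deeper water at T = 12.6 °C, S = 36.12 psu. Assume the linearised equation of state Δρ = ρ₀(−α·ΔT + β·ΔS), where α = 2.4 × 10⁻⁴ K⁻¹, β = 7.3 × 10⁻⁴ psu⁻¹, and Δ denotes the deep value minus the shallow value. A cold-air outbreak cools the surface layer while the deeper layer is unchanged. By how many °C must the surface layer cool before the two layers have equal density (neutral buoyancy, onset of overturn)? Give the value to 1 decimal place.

5.0 °C

Neutral buoyancy requires Δρ = 0, i.e. −α(T_deep − T_surf′) + β(S_deep − S_surf) = 0.
T_surf′ = T_deep − (β/α)·ΔS = 12.6 − (7.3 × 10⁻⁴/2.4 × 10⁻⁴)·(+0.54) = 10.957 °C.
Cooling required: 16.0 − (10.957) = 5.043 °C.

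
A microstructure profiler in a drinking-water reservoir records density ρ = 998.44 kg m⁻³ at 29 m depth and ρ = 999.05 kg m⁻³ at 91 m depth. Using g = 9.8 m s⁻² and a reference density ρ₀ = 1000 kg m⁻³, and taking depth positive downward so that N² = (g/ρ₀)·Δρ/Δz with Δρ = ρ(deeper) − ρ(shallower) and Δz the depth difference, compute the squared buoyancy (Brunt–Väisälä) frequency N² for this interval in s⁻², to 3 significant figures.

Δρ = 999.05 − 998.44 = 0.61 kg m⁻³ over Δz = 91 − 29 = 62 m.
N² = (9.8/1000) × (0.61/62) = 9.6419 × 10⁻⁵ s⁻² ≈ 9.64 × 10⁻⁵ s⁻².
A positive N² confirms static stability across the interval.

9.64 × 10⁻⁵ s⁻²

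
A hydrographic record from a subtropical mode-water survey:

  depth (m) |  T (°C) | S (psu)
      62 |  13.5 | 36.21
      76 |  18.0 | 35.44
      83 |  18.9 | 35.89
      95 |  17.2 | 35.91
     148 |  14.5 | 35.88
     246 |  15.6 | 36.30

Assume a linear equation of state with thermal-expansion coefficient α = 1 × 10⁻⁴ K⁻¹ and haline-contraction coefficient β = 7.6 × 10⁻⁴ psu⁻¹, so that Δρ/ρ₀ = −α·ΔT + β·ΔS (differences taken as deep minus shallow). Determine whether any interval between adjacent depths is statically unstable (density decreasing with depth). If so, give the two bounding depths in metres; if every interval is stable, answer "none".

62–76 m

Evaluate Δρ/ρ₀ = −αΔT + βΔS across each adjacent pair:
  62–76 m: −αΔT+βΔS = −(1 × 10⁻⁴)(+4.5)+(7.6 × 10⁻⁴)(-0.77) = -1.0 × 10⁻³ → UNSTABLE
  76–83 m: −αΔT+βΔS = −(1 × 10⁻⁴)(+0.9)+(7.6 × 10⁻⁴)(+0.45) = 2.5 × 10⁻⁴ → stable
  83–95 m: −αΔT+βΔS = −(1 × 10⁻⁴)(-1.7)+(7.6 × 10⁻⁴)(+0.02) = 1.9 × 10⁻⁴ → stable
  95–148 m: −αΔT+βΔS = −(1 × 10⁻⁴)(-2.7)+(7.6 × 10⁻⁴)(-0.03) = 2.5 × 10⁻⁴ → stable
  148–246 m: −αΔT+βΔS = −(1 × 10⁻⁴)(+1.1)+(7.6 × 10⁻⁴)(+0.42) = 2.1 × 10⁻⁴ → stable
The 62–76 m interval has Δρ < 0: lighter water underlies denser water.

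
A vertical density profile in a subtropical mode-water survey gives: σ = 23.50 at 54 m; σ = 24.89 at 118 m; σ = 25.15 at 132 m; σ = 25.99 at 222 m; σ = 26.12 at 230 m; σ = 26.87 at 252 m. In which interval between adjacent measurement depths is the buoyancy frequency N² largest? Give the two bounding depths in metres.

Compute the density gradient over each adjacent pair:
  54–118 m: Δρ/Δz = 1.39/64 = 0.022 kg m⁻⁴
  118–132 m: Δρ/Δz = 0.26/14 = 0.019 kg m⁻⁴
  132–222 m: Δρ/Δz = 0.84/90 = 9.3 × 10⁻³ kg m⁻⁴
  222–230 m: Δρ/Δz = 0.13/8 = 0.016 kg m⁻⁴
  230–252 m: Δρ/Δz = 0.75/22 = 0.034 kg m⁻⁴
The largest gradient is in the 230–252 m interval — the pycnocline.

230–252 m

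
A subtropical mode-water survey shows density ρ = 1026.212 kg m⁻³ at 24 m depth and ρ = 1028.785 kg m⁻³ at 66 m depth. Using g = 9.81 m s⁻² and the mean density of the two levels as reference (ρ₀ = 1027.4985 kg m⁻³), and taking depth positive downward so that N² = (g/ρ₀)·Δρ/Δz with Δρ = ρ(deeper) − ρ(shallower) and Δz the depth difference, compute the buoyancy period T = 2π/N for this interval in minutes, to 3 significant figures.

Δρ = 1028.785 − 1026.212 = 2.573 kg m⁻³ over Δz = 66 − 24 = 42 m.
N² = (9.81/1027.4985) × (2.573/42) = 5.8490 × 10⁻⁴ s⁻².
N = √(5.8490 × 10⁻⁴) = 0.024185 rad s⁻¹, so T = 2π/N = 259.80 s = 4.3300 min ≈ 4.33 min.

4.33 min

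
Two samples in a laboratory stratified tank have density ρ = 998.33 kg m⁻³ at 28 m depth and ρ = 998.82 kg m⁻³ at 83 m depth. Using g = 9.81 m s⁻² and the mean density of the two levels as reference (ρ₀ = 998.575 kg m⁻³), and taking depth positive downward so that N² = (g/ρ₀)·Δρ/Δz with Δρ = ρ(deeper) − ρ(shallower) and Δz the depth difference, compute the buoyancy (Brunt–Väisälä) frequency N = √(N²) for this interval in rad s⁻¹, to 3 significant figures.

Δρ = 998.82 − 998.33 = 0.49 kg m⁻³ over Δz = 83 − 28 = 55 m.
N² = (9.81/998.575) × (0.49/55) = 8.7523 × 10⁻⁵ s⁻².
N = √(8.7523 × 10⁻⁵) = 9.3554 × 10⁻³ rad s⁻¹ ≈ 9.36 × 10⁻³ rad s⁻¹.

9.36 × 10⁻³ rad s⁻¹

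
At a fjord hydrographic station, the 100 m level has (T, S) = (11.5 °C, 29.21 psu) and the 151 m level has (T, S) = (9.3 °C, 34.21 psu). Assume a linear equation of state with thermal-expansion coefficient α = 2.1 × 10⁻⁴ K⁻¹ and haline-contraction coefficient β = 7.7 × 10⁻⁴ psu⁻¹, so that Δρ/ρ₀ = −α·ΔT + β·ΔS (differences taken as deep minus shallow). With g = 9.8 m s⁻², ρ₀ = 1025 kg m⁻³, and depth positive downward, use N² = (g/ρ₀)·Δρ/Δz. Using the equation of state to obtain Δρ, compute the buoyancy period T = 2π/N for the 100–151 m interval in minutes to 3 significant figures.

ΔT = -2.2 K, ΔS = +5.00 psu (deep − shallow).
Δρ/ρ₀ = −αΔT + βΔS = 4.62 × 10⁻⁴ + 3.85 × 10⁻³ = 4.312 × 10⁻³, so Δρ ≈ 4.420 kg m⁻³.
N² = (g/ρ₀)·Δρ/Δz = g·(Δρ/ρ₀)/Δz = 9.8 × 4.312 × 10⁻³ / 51 = 8.2858 × 10⁻⁴ s⁻².
N = √(8.2858 × 10⁻⁴) = 0.028785 rad s⁻¹ → T = 2π/N = 218.28 s = 3.6380 min ≈ 3.64 min.

3.64 min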